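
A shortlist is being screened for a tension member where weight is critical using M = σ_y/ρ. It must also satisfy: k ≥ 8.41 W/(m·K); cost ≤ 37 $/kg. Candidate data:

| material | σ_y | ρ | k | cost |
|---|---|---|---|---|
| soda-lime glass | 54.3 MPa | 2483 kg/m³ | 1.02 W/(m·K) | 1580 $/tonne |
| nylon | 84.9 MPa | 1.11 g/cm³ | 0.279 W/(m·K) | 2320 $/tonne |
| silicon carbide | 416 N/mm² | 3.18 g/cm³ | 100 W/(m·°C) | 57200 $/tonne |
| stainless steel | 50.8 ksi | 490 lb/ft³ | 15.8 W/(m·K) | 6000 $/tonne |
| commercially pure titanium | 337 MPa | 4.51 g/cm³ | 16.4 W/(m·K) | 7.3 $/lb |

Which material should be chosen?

Screen on constraints: k ≥ 8.41 W/(m·K); cost ≤ 37 $/kg. Survivors: stainless steel, commercially pure titanium.
After converting to SI:
  stainless steel: σ_y = 350.3 MPa, ρ = 7849 kg/m³
  commercially pure titanium: σ_y = 337.0 MPa, ρ = 4510 kg/m³
  commercially pure titanium: M = 74.7 kN·m/kg
  stainless steel: M = 44.6 kN·m/kg
Highest index: commercially pure titanium.

commercially pure titanium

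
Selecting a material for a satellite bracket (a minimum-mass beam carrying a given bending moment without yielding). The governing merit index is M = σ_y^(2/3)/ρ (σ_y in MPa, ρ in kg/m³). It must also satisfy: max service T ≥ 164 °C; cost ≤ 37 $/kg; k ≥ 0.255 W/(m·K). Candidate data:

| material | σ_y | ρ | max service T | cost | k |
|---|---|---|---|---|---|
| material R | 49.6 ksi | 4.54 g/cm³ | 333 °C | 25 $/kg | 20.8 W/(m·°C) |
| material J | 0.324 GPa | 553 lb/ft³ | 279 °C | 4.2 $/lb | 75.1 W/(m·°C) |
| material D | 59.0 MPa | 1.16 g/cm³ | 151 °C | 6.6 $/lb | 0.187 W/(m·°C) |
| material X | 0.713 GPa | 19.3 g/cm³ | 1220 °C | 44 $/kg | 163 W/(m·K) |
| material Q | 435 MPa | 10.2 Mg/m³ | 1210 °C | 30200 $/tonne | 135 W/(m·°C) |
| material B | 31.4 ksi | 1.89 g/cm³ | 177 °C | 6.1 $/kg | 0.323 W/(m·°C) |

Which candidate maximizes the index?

Screen on constraints: max service T ≥ 164 °C; cost ≤ 37 $/kg; k ≥ 0.255 W/(m·K). Survivors: material R, material J, material Q, material B.
Putting every candidate on a common basis:
  material R: σ_y = 342.0 MPa, ρ = 4540 kg/m³
  material J: σ_y = 324.0 MPa, ρ = 8858 kg/m³
  material Q: σ_y = 435.0 MPa, ρ = 10200 kg/m³
  material B: σ_y = 216.5 MPa, ρ = 1890 kg/m³
  material B: M = 19.1×10⁻³
  material R: M = 10.8×10⁻³
  material Q: M = 5.63×10⁻³
  material J: M = 5.33×10⁻³
Material B has the largest M.

material B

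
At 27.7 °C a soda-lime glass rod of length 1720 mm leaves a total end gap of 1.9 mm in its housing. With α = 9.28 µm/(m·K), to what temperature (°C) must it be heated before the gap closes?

α·L₀·ΔT = 1.9 mm ⇒ ΔT = 1.9 / (9.28×10⁻⁶ × 1720.0) = 119.0 K.
T = 27.7 + 119.0 = 146.7 °C.

147 °C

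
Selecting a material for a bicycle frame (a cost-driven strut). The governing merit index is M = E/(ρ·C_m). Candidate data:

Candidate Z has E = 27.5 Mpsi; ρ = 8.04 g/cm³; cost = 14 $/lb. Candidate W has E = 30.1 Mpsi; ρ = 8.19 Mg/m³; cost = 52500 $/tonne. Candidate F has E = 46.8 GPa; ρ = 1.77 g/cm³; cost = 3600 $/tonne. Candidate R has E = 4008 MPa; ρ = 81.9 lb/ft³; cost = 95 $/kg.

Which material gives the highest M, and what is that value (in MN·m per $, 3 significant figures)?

Putting every candidate on a common basis:
  candidate Z: E = 189.6 GPa, ρ = 8040 kg/m³, cost = 30.86 $/kg
  candidate W: E = 207.5 GPa, ρ = 8190 kg/m³, cost = 52.50 $/kg
  candidate F: E = 46.80 GPa, ρ = 1770 kg/m³, cost = 3.600 $/kg
  candidate R: E = 4.008 GPa, ρ = 1312 kg/m³, cost = 95.00 $/kg
  candidate F: M = 7.34 MN·m per $
  candidate Z: M = 0.764 MN·m per $
  candidate W: M = 0.483 MN·m per $
  candidate R: M = 0.0322 MN·m per $
Candidate F ranks first.

candidate F, M = 7.34 MN·m per $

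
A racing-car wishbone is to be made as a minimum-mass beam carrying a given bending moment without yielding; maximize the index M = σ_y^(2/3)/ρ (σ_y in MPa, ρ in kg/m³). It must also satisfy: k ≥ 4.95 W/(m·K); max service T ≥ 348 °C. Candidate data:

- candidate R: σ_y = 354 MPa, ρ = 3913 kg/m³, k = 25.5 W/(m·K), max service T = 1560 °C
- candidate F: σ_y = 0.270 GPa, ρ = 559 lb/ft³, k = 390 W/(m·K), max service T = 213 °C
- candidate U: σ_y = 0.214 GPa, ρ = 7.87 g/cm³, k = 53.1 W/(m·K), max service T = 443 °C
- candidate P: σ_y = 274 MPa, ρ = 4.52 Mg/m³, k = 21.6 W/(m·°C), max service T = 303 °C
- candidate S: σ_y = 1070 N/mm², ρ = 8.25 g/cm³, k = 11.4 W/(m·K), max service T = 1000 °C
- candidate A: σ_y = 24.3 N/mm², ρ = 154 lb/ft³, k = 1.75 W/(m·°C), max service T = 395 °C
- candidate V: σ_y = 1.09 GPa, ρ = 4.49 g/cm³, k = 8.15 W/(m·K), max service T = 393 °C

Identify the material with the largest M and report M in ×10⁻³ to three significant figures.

candidate V, M = 23.6×10⁻³

Screen on constraints: k ≥ 4.95 W/(m·K); max service T ≥ 348 °C. Survivors: candidate R, candidate U, candidate S, candidate V.
Convert each candidate to consistent units, then evaluate M:
  candidate R: σ_y = 354.0 MPa, ρ = 3913 kg/m³
  candidate U: σ_y = 214.0 MPa, ρ = 7870 kg/m³
  candidate S: σ_y = 1070 MPa, ρ = 8250 kg/m³
  candidate V: σ_y = 1090 MPa, ρ = 4490 kg/m³
  candidate V: M = 23.6×10⁻³
  candidate R: M = 12.8×10⁻³
  candidate S: M = 12.7×10⁻³
  candidate U: M = 4.55×10⁻³
Candidate V has the largest M.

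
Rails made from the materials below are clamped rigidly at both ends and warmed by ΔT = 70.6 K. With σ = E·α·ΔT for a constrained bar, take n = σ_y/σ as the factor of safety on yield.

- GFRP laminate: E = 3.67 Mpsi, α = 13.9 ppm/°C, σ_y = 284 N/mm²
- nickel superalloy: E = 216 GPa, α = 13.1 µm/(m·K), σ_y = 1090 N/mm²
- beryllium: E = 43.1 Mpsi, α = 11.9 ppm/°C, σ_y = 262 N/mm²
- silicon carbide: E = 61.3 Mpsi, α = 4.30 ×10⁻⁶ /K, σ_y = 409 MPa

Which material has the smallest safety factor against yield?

Per material, after unit conversion:
  GFRP laminate: E = 25.30, α = 13.9, σ_y = 284.0 → σ = 24.8 MPa, n = 11.4
  nickel superalloy: E = 216.0, α = 13.1, σ_y = 1090 → σ = 200 MPa, n = 5.46
  beryllium: E = 297.2, α = 11.9, σ_y = 262.0 → σ = 250 MPa, n = 1.05
  silicon carbide: E = 422.6, α = 4.30, σ_y = 409.0 → σ = 128 MPa, n = 3.19
The minimum is beryllium at n = 1.05.

beryllium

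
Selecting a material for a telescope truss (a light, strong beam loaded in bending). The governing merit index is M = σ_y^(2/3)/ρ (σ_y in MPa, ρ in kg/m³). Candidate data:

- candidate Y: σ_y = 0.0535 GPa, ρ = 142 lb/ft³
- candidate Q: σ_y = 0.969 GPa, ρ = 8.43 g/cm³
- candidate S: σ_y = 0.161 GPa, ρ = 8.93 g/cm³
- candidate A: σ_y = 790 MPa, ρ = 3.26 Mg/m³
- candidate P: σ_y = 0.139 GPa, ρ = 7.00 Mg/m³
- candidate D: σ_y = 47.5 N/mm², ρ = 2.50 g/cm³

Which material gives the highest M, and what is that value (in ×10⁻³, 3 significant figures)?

In SI units:
  candidate Y: σ_y = 53.50 MPa, ρ = 2275 kg/m³
  candidate Q: σ_y = 969.0 MPa, ρ = 8430 kg/m³
  candidate S: σ_y = 161.0 MPa, ρ = 8930 kg/m³
  candidate A: σ_y = 790.0 MPa, ρ = 3260 kg/m³
  candidate P: σ_y = 139.0 MPa, ρ = 7000 kg/m³
  candidate D: σ_y = 47.50 MPa, ρ = 2500 kg/m³
  candidate A: M = 26.2×10⁻³
  candidate Q: M = 11.6×10⁻³
  candidate Y: M = 6.24×10⁻³
  candidate D: M = 5.25×10⁻³
  candidate P: M = 3.83×10⁻³
  candidate S: M = 3.31×10⁻³
Highest index: candidate A.

candidate A, M = 26.2×10⁻³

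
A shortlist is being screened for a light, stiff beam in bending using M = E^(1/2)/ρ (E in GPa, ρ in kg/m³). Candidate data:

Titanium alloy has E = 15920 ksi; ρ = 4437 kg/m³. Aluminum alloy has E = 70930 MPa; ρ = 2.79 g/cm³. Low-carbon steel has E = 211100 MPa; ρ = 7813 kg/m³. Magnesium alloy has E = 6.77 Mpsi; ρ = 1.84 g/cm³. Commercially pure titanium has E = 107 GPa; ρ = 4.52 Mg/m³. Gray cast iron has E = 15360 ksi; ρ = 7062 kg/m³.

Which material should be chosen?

Convert each candidate to consistent units, then evaluate M:
  titanium alloy: E = 109.8 GPa, ρ = 4437 kg/m³
  aluminum alloy: E = 70.93 GPa, ρ = 2790 kg/m³
  low-carbon steel: E = 211.1 GPa, ρ = 7813 kg/m³
  magnesium alloy: E = 46.68 GPa, ρ = 1840 kg/m³
  commercially pure titanium: E = 107.0 GPa, ρ = 4520 kg/m³
  gray cast iron: E = 105.9 GPa, ρ = 7062 kg/m³
  magnesium alloy: M = 3.71×10⁻³
  aluminum alloy: M = 3.02×10⁻³
  titanium alloy: M = 2.36×10⁻³
  commercially pure titanium: M = 2.29×10⁻³
  low-carbon steel: M = 1.86×10⁻³
  gray cast iron: M = 1.46×10⁻³
Highest index: magnesium alloy.

magnesium alloy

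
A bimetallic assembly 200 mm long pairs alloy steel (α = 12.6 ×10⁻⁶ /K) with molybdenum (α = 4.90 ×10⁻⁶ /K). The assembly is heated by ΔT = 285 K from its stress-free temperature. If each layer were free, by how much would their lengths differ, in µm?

439 µm

Δα = |12.6 − 4.90|×10⁻⁶/K = 7.70×10⁻⁶/K.
ΔL_mismatch = Δα·L·ΔT = 7.70×10⁻⁶ × 200.0 mm × 285.0 K = 439 µm.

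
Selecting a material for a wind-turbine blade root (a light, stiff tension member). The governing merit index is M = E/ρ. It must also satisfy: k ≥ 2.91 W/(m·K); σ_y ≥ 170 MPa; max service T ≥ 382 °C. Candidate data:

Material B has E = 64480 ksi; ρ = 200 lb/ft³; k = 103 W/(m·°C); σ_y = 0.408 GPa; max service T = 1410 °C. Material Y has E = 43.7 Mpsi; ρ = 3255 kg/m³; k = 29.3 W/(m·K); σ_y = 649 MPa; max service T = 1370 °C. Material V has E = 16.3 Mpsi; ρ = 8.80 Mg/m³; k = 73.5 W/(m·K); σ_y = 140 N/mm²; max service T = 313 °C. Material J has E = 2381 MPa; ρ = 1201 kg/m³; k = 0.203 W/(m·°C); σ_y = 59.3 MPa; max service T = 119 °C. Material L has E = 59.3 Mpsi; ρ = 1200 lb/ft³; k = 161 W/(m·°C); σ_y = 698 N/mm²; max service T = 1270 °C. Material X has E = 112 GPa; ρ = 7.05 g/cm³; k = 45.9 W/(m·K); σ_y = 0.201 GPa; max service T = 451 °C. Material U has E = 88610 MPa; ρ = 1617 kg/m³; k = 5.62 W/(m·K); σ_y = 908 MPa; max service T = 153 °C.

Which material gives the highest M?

material B

Screen on constraints: k ≥ 2.91 W/(m·K); σ_y ≥ 170 MPa; max service T ≥ 382 °C. Survivors: material B, material Y, material L, material X.
After converting to SI:
  material B: E = 444.6 GPa, ρ = 3204 kg/m³
  material Y: E = 301.3 GPa, ρ = 3255 kg/m³
  material L: E = 408.9 GPa, ρ = 19220 kg/m³
  material X: E = 112.0 GPa, ρ = 7050 kg/m³
  material B: M = 139 MN·m/kg
  material Y: M = 92.6 MN·m/kg
  material L: M = 21.3 MN·m/kg
  material X: M = 15.9 MN·m/kg
The maximum is for material B.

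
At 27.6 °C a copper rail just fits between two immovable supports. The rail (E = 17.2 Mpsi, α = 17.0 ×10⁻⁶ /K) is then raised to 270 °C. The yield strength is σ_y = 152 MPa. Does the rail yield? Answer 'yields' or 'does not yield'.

yields

E = 17.2 Mpsi = 118.6 GPa.
ΔT = 242.4 K. Constrained thermal stress σ = E·α·ΔT = 118.6×10³ MPa × 17.0×10⁻⁶ × 242.4 = 489 MPa (compressive).
Compare to σ_y = 152 MPa: σ ≥ σ_y, so it yields.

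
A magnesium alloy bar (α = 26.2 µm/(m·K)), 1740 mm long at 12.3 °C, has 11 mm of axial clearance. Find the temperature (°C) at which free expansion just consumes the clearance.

254 °C

α·L₀·ΔT = 11.0 mm ⇒ ΔT = 11.0 / (26.2×10⁻⁶ × 1740.0) = 241.3 K.
T = 12.3 + 241.3 = 253.6 °C.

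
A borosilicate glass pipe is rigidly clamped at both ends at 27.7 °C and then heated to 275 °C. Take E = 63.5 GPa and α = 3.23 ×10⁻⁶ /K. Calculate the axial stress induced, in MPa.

50.7 MPa

ΔT = 247.3 K. Constrained thermal stress σ = E·α·ΔT = 63.50×10³ MPa × 3.23×10⁻⁶ × 247.3 = 50.7 MPa (compressive).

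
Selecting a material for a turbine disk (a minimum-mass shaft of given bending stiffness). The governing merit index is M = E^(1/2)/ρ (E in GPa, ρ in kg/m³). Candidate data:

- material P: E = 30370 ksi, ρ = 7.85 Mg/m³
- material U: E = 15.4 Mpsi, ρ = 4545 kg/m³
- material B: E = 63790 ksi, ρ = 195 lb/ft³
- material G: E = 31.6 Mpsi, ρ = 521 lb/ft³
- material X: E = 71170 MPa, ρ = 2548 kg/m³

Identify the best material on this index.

material B

Convert each candidate to consistent units, then evaluate M:
  material P: E = 209.4 GPa, ρ = 7850 kg/m³
  material U: E = 106.2 GPa, ρ = 4545 kg/m³
  material B: E = 439.8 GPa, ρ = 3124 kg/m³
  material G: E = 217.9 GPa, ρ = 8346 kg/m³
  material X: E = 71.17 GPa, ρ = 2548 kg/m³
  material B: M = 6.71×10⁻³
  material X: M = 3.31×10⁻³
  material U: M = 2.27×10⁻³
  material P: M = 1.84×10⁻³
  material G: M = 1.77×10⁻³
Material B has the largest M.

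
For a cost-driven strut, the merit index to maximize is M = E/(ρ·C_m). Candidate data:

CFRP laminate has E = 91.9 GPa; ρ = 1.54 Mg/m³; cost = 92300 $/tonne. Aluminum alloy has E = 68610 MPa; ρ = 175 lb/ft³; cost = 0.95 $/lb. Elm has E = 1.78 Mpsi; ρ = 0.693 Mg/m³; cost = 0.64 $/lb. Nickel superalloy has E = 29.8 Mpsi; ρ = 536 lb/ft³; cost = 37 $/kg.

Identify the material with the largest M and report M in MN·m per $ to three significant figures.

elm, M = 12.6 MN·m per $

Normalizing units and computing the index:
  CFRP laminate: E = 91.90 GPa, ρ = 1540 kg/m³, cost = 92.30 $/kg
  aluminum alloy: E = 68.61 GPa, ρ = 2803 kg/m³, cost = 2.094 $/kg
  elm: E = 12.27 GPa, ρ = 693.0 kg/m³, cost = 1.411 $/kg
  nickel superalloy: E = 205.5 GPa, ρ = 8586 kg/m³, cost = 37.00 $/kg
  elm: M = 12.6 MN·m per $
  aluminum alloy: M = 11.7 MN·m per $
  nickel superalloy: M = 0.647 MN·m per $
  CFRP laminate: M = 0.647 MN·m per $
Elm has the largest M.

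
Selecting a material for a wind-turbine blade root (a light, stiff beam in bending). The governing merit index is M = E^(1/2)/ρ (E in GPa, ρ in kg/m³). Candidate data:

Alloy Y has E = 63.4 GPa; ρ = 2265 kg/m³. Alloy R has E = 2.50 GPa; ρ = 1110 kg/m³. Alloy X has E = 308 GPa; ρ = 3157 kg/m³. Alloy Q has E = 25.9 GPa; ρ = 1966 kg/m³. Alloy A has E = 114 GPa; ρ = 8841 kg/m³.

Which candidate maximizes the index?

alloy X

Evaluate M for each candidate:
  alloy X: M = 5.56×10⁻³
  alloy Y: M = 3.52×10⁻³
  alloy Q: M = 2.59×10⁻³
  alloy R: M = 1.42×10⁻³
  alloy A: M = 1.21×10⁻³
Alloy X ranks first.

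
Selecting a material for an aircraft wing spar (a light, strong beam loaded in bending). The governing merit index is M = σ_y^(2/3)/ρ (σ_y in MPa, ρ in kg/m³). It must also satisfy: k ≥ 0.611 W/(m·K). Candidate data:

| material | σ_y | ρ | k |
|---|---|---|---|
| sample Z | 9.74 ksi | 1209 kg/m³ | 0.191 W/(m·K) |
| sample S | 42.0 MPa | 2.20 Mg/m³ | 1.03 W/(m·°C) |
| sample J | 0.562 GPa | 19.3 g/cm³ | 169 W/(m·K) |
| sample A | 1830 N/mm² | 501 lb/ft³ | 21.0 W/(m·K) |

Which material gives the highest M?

sample A

Screen on constraints: k ≥ 0.611 W/(m·K). Survivors: sample S, sample J, sample A.
In SI units:
  sample S: σ_y = 42.00 MPa, ρ = 2200 kg/m³
  sample J: σ_y = 562.0 MPa, ρ = 19300 kg/m³
  sample A: σ_y = 1830 MPa, ρ = 8025 kg/m³
  sample A: M = 18.6×10⁻³
  sample S: M = 5.49×10⁻³
  sample J: M = 3.53×10⁻³
The maximum is for sample A.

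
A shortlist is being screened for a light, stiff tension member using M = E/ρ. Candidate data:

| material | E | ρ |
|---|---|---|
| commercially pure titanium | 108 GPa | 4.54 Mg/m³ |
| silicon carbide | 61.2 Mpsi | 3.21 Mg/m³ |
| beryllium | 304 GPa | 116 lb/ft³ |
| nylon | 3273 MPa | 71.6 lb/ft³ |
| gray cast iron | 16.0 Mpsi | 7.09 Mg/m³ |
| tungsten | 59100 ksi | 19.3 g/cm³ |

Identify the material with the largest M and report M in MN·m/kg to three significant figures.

In SI units:
  commercially pure titanium: E = 108.0 GPa, ρ = 4540 kg/m³
  silicon carbide: E = 422.0 GPa, ρ = 3210 kg/m³
  beryllium: E = 304.0 GPa, ρ = 1858 kg/m³
  nylon: E = 3.273 GPa, ρ = 1147 kg/m³
  gray cast iron: E = 110.3 GPa, ρ = 7090 kg/m³
  tungsten: E = 407.5 GPa, ρ = 19300 kg/m³
  beryllium: M = 164 MN·m/kg
  silicon carbide: M = 131 MN·m/kg
  commercially pure titanium: M = 23.8 MN·m/kg
  tungsten: M = 21.1 MN·m/kg
  gray cast iron: M = 15.6 MN·m/kg
  nylon: M = 2.85 MN·m/kg
The maximum is for beryllium.

beryllium, M = 164 MN·m/kg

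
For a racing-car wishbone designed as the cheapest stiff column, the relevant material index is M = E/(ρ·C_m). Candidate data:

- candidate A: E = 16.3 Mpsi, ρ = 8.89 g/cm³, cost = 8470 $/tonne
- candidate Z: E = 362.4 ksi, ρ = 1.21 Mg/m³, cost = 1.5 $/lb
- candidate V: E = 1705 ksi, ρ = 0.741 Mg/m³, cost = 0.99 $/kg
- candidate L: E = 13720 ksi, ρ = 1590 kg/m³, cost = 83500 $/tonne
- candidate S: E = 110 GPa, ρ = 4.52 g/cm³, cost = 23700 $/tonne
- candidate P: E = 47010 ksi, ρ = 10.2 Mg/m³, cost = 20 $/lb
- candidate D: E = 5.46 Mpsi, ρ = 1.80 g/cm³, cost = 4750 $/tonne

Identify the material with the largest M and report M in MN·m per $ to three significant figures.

candidate V, M = 16.0 MN·m per $

After converting to SI:
  candidate A: E = 112.4 GPa, ρ = 8890 kg/m³, cost = 8.470 $/kg
  candidate Z: E = 2.499 GPa, ρ = 1210 kg/m³, cost = 3.307 $/kg
  candidate V: E = 11.76 GPa, ρ = 741.0 kg/m³, cost = 0.9900 $/kg
  candidate L: E = 94.60 GPa, ρ = 1590 kg/m³, cost = 83.50 $/kg
  candidate S: E = 110.0 GPa, ρ = 4520 kg/m³, cost = 23.70 $/kg
  candidate P: E = 324.1 GPa, ρ = 10200 kg/m³, cost = 44.09 $/kg
  candidate D: E = 37.65 GPa, ρ = 1800 kg/m³, cost = 4.750 $/kg
  candidate V: M = 16.0 MN·m per $
  candidate D: M = 4.40 MN·m per $
  candidate A: M = 1.49 MN·m per $
  candidate S: M = 1.03 MN·m per $
  candidate P: M = 0.721 MN·m per $
  candidate L: M = 0.713 MN·m per $
  candidate Z: M = 0.624 MN·m per $
Candidate V ranks first.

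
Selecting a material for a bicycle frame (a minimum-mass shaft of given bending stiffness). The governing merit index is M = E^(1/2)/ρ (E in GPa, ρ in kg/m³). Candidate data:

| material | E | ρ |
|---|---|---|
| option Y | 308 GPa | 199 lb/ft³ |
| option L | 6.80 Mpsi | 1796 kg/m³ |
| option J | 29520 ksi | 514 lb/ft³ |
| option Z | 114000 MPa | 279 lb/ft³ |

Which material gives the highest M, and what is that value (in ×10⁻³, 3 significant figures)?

option Y, M = 5.51×10⁻³

Normalizing units and computing the index:
  option Y: E = 308.0 GPa, ρ = 3188 kg/m³
  option L: E = 46.88 GPa, ρ = 1796 kg/m³
  option J: E = 203.5 GPa, ρ = 8233 kg/m³
  option Z: E = 114.0 GPa, ρ = 4469 kg/m³
  option Y: M = 5.51×10⁻³
  option L: M = 3.81×10⁻³
  option Z: M = 2.39×10⁻³
  option J: M = 1.73×10⁻³
Option Y has the largest M.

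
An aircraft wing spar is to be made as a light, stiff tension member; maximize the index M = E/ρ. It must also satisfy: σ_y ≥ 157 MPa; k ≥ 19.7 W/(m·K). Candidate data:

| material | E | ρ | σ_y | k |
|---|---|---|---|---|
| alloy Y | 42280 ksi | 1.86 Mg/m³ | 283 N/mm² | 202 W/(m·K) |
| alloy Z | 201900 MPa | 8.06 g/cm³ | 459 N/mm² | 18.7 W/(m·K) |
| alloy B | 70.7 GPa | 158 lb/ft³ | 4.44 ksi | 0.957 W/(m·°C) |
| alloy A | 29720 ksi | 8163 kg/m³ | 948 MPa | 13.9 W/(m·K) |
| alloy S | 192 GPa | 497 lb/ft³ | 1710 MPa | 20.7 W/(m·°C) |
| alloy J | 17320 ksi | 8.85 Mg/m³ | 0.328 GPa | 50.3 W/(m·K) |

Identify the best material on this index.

Screen on constraints: σ_y ≥ 157 MPa; k ≥ 19.7 W/(m·K). Survivors: alloy Y, alloy S, alloy J.
After converting to SI:
  alloy Y: E = 291.5 GPa, ρ = 1860 kg/m³
  alloy S: E = 192.0 GPa, ρ = 7961 kg/m³
  alloy J: E = 119.4 GPa, ρ = 8850 kg/m³
  alloy Y: M = 157 MN·m/kg
  alloy S: M = 24.1 MN·m/kg
  alloy J: M = 13.5 MN·m/kg
Alloy Y has the largest M.

alloy Y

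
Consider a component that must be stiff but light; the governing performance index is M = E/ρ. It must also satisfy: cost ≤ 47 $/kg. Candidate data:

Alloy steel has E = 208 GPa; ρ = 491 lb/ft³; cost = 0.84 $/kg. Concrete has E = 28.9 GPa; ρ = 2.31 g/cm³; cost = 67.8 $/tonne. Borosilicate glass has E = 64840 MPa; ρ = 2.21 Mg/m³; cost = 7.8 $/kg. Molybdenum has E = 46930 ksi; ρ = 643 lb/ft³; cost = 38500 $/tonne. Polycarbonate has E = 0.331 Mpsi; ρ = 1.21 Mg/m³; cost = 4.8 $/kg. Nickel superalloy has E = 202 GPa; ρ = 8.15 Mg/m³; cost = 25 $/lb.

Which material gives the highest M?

molybdenum

Screen on constraints: cost ≤ 47 $/kg. Survivors: alloy steel, concrete, borosilicate glass, molybdenum, polycarbonate.
Putting every candidate on a common basis:
  alloy steel: E = 208.0 GPa, ρ = 7865 kg/m³
  concrete: E = 28.90 GPa, ρ = 2310 kg/m³
  borosilicate glass: E = 64.84 GPa, ρ = 2210 kg/m³
  molybdenum: E = 323.6 GPa, ρ = 10300 kg/m³
  polycarbonate: E = 2.282 GPa, ρ = 1210 kg/m³
  molybdenum: M = 31.4 MN·m/kg
  borosilicate glass: M = 29.3 MN·m/kg
  alloy steel: M = 26.4 MN·m/kg
  concrete: M = 12.5 MN·m/kg
  polycarbonate: M = 1.89 MN·m/kg
Molybdenum has the largest M.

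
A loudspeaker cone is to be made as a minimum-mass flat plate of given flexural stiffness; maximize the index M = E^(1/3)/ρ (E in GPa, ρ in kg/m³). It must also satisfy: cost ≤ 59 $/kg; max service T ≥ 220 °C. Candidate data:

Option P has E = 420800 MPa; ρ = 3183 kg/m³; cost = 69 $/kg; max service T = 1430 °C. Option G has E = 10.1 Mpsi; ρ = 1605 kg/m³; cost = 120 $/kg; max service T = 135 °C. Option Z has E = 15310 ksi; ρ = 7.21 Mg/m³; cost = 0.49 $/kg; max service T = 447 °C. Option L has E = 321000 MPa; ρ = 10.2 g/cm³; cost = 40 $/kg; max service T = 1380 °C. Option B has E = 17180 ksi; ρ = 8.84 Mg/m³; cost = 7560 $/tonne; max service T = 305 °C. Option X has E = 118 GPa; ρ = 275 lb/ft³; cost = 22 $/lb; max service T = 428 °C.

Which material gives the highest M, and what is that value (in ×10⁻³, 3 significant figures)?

Screen on constraints: cost ≤ 59 $/kg; max service T ≥ 220 °C. Survivors: option Z, option L, option B, option X.
Normalizing units and computing the index:
  option Z: E = 105.6 GPa, ρ = 7210 kg/m³
  option L: E = 321.0 GPa, ρ = 10200 kg/m³
  option B: E = 118.5 GPa, ρ = 8840 kg/m³
  option X: E = 118.0 GPa, ρ = 4405 kg/m³
  option X: M = 1.11×10⁻³
  option L: M = 0.671×10⁻³
  option Z: M = 0.655×10⁻³
  option B: M = 0.556×10⁻³
Highest index: option X.

option X, M = 1.11×10⁻³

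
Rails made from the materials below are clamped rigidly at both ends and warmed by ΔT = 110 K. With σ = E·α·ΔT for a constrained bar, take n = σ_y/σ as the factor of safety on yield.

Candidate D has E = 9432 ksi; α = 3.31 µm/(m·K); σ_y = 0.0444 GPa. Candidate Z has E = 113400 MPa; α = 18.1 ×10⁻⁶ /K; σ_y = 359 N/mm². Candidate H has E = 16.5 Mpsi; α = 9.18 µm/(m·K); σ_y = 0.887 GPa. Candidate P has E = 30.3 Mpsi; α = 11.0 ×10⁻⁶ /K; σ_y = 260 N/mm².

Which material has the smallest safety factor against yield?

candidate P

With everything in SI (GPa, ×10⁻⁶/K, MPa):
  candidate D: E = 65.03, α = 3.31, σ_y = 44.40 → σ = 23.7 MPa, n = 1.88
  candidate Z: E = 113.4, α = 18.1, σ_y = 359.0 → σ = 226 MPa, n = 1.59
  candidate H: E = 113.8, α = 9.18, σ_y = 887.0 → σ = 115 MPa, n = 7.72
  candidate P: E = 208.9, α = 11.0, σ_y = 260.0 → σ = 253 MPa, n = 1.03
Candidate P has the lowest safety factor, n = 1.03.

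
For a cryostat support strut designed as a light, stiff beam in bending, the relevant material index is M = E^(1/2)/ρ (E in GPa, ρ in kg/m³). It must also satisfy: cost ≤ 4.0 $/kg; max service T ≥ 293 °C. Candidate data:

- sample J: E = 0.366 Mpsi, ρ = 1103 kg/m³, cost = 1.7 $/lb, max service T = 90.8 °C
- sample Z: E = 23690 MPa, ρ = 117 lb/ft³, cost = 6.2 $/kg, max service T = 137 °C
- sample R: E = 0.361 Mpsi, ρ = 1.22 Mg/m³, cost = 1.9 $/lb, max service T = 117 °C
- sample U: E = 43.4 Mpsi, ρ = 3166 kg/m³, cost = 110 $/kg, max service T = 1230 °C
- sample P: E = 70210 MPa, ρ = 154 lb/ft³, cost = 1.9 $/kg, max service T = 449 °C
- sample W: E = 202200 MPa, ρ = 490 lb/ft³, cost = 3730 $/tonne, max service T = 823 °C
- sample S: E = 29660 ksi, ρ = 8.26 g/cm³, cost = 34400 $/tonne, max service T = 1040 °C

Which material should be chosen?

sample P

Screen on constraints: cost ≤ 4.0 $/kg; max service T ≥ 293 °C. Survivors: sample P, sample W.
Putting every candidate on a common basis:
  sample P: E = 70.21 GPa, ρ = 2467 kg/m³
  sample W: E = 202.2 GPa, ρ = 7849 kg/m³
  sample P: M = 3.40×10⁻³
  sample W: M = 1.81×10⁻³
The maximum is for sample P.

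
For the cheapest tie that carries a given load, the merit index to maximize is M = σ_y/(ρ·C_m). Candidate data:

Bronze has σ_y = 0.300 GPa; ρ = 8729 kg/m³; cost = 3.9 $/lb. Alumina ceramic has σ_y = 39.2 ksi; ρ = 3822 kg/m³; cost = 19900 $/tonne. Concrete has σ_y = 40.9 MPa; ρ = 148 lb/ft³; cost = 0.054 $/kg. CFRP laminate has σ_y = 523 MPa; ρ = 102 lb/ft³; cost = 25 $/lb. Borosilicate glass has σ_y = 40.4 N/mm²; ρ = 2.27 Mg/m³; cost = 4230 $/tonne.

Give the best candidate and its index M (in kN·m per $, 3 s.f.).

concrete, M = 319 kN·m per $

Convert each candidate to consistent units, then evaluate M:
  bronze: σ_y = 300.0 MPa, ρ = 8729 kg/m³, cost = 8.598 $/kg
  alumina ceramic: σ_y = 270.3 MPa, ρ = 3822 kg/m³, cost = 19.90 $/kg
  concrete: σ_y = 40.90 MPa, ρ = 2371 kg/m³, cost = 0.05400 $/kg
  CFRP laminate: σ_y = 523.0 MPa, ρ = 1634 kg/m³, cost = 55.11 $/kg
  borosilicate glass: σ_y = 40.40 MPa, ρ = 2270 kg/m³, cost = 4.230 $/kg
  concrete: M = 319 kN·m per $
  CFRP laminate: M = 5.81 kN·m per $
  borosilicate glass: M = 4.21 kN·m per $
  bronze: M = 4.00 kN·m per $
  alumina ceramic: M = 3.55 kN·m per $
The maximum is for concrete.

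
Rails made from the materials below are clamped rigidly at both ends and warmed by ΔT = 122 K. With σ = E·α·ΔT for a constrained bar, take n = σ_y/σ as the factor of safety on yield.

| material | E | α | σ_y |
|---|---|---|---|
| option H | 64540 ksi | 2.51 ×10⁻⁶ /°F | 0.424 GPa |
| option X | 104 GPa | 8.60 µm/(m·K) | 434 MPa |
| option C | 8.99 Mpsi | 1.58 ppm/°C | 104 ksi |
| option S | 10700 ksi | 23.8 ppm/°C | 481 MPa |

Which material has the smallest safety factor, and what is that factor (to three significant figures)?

option H, n = 1.73

Per material, after unit conversion:
  option H: E = 445.0, α = 4.52, σ_y = 424.0 → σ = 245 MPa, n = 1.73
  option X: E = 104.0, α = 8.60, σ_y = 434.0 → σ = 109 MPa, n = 3.98
  option C: E = 61.98, α = 1.58, σ_y = 717.1 → σ = 11.9 MPa, n = 60.0
  option S: E = 73.77, α = 23.8, σ_y = 481.0 → σ = 214 MPa, n = 2.25
The minimum is option H at n = 1.73.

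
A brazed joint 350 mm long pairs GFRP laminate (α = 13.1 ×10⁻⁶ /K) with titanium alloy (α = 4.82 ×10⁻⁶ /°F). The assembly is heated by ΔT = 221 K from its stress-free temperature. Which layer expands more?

titanium alloy: α = 4.82×10⁻⁶/°F × 9/5 = 8.68×10⁻⁶/K.
α(GFRP laminate) = 13.1×10⁻⁶/K vs α(titanium alloy) = 8.68×10⁻⁶/K.
Higher α expands more for the same ΔT: GFRP laminate.

GFRP laminate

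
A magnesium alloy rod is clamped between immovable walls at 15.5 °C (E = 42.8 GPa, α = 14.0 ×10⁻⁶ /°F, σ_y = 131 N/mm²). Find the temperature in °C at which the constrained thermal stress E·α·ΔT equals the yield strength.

137 °C

α = 14.0×10⁻⁶/°F × 9/5 = 25.2×10⁻⁶/K.
σ_y = 131 N/mm² = 131.0 MPa.
E·α·ΔT = 131.0 MPa ⇒ ΔT = 131.0 / (42.80×10³ × 25.2×10⁻⁶) = 121.5 K.
T = 15.5 + 121.5 = 137.0 °C.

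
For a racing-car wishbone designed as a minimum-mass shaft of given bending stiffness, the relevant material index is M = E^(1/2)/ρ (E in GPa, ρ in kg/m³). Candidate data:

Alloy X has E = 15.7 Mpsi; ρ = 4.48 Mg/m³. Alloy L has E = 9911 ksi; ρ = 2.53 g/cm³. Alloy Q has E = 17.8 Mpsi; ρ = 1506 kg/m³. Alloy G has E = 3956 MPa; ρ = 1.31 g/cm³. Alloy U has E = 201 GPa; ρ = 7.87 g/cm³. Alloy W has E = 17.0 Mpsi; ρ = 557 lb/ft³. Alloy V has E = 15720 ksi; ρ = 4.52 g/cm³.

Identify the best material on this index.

alloy Q

Convert each candidate to consistent units, then evaluate M:
  alloy X: E = 108.2 GPa, ρ = 4480 kg/m³
  alloy L: E = 68.33 GPa, ρ = 2530 kg/m³
  alloy Q: E = 122.7 GPa, ρ = 1506 kg/m³
  alloy G: E = 3.956 GPa, ρ = 1310 kg/m³
  alloy U: E = 201.0 GPa, ρ = 7870 kg/m³
  alloy W: E = 117.2 GPa, ρ = 8922 kg/m³
  alloy V: E = 108.4 GPa, ρ = 4520 kg/m³
  alloy Q: M = 7.36×10⁻³
  alloy L: M = 3.27×10⁻³
  alloy X: M = 2.32×10⁻³
  alloy V: M = 2.30×10⁻³
  alloy U: M = 1.80×10⁻³
  alloy G: M = 1.52×10⁻³
  alloy W: M = 1.21×10⁻³
Highest index: alloy Q.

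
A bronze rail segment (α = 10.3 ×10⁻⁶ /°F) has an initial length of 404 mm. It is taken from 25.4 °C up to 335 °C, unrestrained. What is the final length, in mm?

406.32 mm

Convert α: 10.3×10⁻⁶/°F × (9/5) = 18.5×10⁻⁶/K.
ΔT = 335 − 25.4 = 309.6 K.
ΔL = α·L₀·ΔT = 18.5×10⁻⁶ × 404 mm × 309.6 K = 2.32 mm.
L = L₀ + ΔL = 404 + 2.32 = 406.32 mm.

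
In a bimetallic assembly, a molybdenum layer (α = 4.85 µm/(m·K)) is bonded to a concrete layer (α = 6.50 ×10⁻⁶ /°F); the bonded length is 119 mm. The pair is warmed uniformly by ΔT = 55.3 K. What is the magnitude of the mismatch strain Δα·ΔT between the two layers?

3.79×10⁻⁴

concrete: α = 6.50×10⁻⁶/°F × 9/5 = 11.7×10⁻⁶/K.
Δα = |4.85 − 11.7|×10⁻⁶/K = 6.85×10⁻⁶/K.
Mismatch strain = Δα·ΔT = 6.85×10⁻⁶ × 55.3 = 3.79×10⁻⁴.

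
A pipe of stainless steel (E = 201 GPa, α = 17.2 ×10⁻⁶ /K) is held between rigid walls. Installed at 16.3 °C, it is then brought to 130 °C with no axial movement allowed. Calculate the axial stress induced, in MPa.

ΔT = 113.7 K. Constrained thermal stress σ = E·α·ΔT = 201.0×10³ MPa × 17.2×10⁻⁶ × 113.7 = 393 MPa (compressive).

393 MPa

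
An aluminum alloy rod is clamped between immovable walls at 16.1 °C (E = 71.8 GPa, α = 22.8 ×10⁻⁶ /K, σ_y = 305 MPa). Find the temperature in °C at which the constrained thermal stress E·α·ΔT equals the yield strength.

202 °C

E·α·ΔT = 305.0 MPa ⇒ ΔT = 305.0 / (71.80×10³ × 22.8×10⁻⁶) = 186.3 K.
T = 16.1 + 186.3 = 202.4 °C.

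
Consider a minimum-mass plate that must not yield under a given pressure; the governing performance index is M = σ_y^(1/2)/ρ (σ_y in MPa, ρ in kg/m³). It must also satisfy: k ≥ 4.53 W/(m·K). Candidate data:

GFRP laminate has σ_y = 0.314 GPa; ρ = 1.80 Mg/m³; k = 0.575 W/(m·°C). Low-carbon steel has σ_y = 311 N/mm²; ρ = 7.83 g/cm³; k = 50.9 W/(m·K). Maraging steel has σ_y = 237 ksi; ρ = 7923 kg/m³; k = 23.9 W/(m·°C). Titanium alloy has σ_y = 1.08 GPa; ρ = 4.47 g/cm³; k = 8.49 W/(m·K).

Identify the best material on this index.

titanium alloy

Screen on constraints: k ≥ 4.53 W/(m·K). Survivors: low-carbon steel, maraging steel, titanium alloy.
In SI units:
  low-carbon steel: σ_y = 311.0 MPa, ρ = 7830 kg/m³
  maraging steel: σ_y = 1634 MPa, ρ = 7923 kg/m³
  titanium alloy: σ_y = 1080 MPa, ρ = 4470 kg/m³
  titanium alloy: M = 7.35×10⁻³
  maraging steel: M = 5.10×10⁻³
  low-carbon steel: M = 2.25×10⁻³
Highest index: titanium alloy.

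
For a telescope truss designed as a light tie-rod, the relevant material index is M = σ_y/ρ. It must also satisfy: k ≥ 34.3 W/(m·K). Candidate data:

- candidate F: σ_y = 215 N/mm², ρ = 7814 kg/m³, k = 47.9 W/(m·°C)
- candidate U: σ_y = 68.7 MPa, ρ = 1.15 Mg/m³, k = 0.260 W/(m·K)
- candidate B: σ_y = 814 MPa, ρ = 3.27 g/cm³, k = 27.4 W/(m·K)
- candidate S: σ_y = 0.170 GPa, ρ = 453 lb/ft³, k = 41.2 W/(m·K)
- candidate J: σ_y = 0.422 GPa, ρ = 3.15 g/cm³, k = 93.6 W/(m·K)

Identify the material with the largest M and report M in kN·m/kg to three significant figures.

candidate J, M = 134 kN·m/kg

Screen on constraints: k ≥ 34.3 W/(m·K). Survivors: candidate F, candidate S, candidate J.
After converting to SI:
  candidate F: σ_y = 215.0 MPa, ρ = 7814 kg/m³
  candidate S: σ_y = 170.0 MPa, ρ = 7256 kg/m³
  candidate J: σ_y = 422.0 MPa, ρ = 3150 kg/m³
  candidate J: M = 134 kN·m/kg
  candidate F: M = 27.5 kN·m/kg
  candidate S: M = 23.4 kN·m/kg
Candidate J has the largest M.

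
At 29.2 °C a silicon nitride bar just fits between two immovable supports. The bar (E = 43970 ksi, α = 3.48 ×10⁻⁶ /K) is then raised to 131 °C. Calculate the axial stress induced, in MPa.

107 MPa

E = 43970 ksi = 303.2 GPa.
ΔT = 101.8 K. Constrained thermal stress σ = E·α·ΔT = 303.2×10³ MPa × 3.48×10⁻⁶ × 101.8 = 107 MPa (compressive).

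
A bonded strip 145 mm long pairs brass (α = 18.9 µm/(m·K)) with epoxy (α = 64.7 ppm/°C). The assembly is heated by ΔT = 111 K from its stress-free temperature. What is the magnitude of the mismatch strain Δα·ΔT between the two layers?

Δα = |18.9 − 64.7|×10⁻⁶/K = 45.8×10⁻⁶/K.
Mismatch strain = Δα·ΔT = 45.8×10⁻⁶ × 111.0 = 5.08×10⁻³.

5.08×10⁻³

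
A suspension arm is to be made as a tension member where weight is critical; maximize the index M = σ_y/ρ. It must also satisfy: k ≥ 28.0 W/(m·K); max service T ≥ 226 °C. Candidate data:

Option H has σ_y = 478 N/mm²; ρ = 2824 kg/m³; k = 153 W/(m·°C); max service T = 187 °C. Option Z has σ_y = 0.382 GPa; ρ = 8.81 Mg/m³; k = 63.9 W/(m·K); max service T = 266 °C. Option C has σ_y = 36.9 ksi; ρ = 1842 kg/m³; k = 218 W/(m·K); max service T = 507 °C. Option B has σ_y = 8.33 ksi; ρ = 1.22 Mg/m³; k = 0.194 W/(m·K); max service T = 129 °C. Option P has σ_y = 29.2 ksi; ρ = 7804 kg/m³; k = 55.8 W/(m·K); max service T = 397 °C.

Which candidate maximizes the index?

option C

Screen on constraints: k ≥ 28.0 W/(m·K); max service T ≥ 226 °C. Survivors: option Z, option C, option P.
Convert each candidate to consistent units, then evaluate M:
  option Z: σ_y = 382.0 MPa, ρ = 8810 kg/m³
  option C: σ_y = 254.4 MPa, ρ = 1842 kg/m³
  option P: σ_y = 201.3 MPa, ρ = 7804 kg/m³
  option C: M = 138 kN·m/kg
  option Z: M = 43.4 kN·m/kg
  option P: M = 25.8 kN·m/kg
Highest index: option C.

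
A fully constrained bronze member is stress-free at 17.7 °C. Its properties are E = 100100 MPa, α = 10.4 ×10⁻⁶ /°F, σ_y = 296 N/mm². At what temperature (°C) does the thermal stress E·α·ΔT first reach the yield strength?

176 °C

E = 100100 MPa = 100.1 GPa.
α = 10.4×10⁻⁶/°F × 9/5 = 18.7×10⁻⁶/K.
σ_y = 296 N/mm² = 296.0 MPa.
E·α·ΔT = 296.0 MPa ⇒ ΔT = 296.0 / (100.1×10³ × 18.7×10⁻⁶) = 158.0 K.
T = 17.7 + 158.0 = 175.7 °C.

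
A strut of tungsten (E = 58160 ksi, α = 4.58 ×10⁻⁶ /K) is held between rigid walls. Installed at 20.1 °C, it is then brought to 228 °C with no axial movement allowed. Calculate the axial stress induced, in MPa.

E = 58160 ksi = 401.0 GPa.
ΔT = 207.9 K. Constrained thermal stress σ = E·α·ΔT = 401.0×10³ MPa × 4.58×10⁻⁶ × 207.9 = 382 MPa (compressive).

382 MPa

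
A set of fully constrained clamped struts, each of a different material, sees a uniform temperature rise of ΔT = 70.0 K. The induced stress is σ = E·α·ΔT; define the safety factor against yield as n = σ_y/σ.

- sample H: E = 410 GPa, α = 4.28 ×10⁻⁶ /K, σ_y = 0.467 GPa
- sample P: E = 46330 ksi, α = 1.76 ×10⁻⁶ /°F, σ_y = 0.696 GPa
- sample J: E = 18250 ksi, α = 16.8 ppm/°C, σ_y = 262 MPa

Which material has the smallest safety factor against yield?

With everything in SI (GPa, ×10⁻⁶/K, MPa):
  sample H: E = 410.0, α = 4.28, σ_y = 467.0 → σ = 123 MPa, n = 3.80
  sample P: E = 319.4, α = 3.17, σ_y = 696.0 → σ = 70.8 MPa, n = 9.83
  sample J: E = 125.8, α = 16.8, σ_y = 262.0 → σ = 148 MPa, n = 1.77
Sample J has the lowest safety factor, n = 1.77.

sample J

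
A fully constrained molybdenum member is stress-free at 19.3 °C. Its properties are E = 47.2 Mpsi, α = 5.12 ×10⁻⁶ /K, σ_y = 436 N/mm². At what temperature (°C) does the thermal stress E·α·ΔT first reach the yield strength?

281 °C

E = 47.2 Mpsi = 325.4 GPa.
σ_y = 436 N/mm² = 436.0 MPa.
E·α·ΔT = 436.0 MPa ⇒ ΔT = 436.0 / (325.4×10³ × 5.12×10⁻⁶) = 261.7 K.
T = 19.3 + 261.7 = 281.0 °C.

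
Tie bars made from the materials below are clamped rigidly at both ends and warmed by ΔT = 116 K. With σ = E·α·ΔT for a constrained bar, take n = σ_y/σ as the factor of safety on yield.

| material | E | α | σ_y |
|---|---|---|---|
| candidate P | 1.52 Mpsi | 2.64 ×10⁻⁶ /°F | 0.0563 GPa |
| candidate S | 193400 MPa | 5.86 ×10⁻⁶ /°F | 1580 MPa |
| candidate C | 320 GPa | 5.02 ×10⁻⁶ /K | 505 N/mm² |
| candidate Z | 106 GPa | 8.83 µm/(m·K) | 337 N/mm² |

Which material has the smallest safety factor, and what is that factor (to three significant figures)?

Per material, after unit conversion:
  candidate P: E = 10.48, α = 4.75, σ_y = 56.30 → σ = 5.78 MPa, n = 9.75
  candidate S: E = 193.4, α = 10.5, σ_y = 1580 → σ = 237 MPa, n = 6.68
  candidate C: E = 320.0, α = 5.02, σ_y = 505.0 → σ = 186 MPa, n = 2.71
  candidate Z: E = 106.0, α = 8.83, σ_y = 337.0 → σ = 109 MPa, n = 3.10
The minimum is candidate C at n = 2.71.

candidate C, n = 2.71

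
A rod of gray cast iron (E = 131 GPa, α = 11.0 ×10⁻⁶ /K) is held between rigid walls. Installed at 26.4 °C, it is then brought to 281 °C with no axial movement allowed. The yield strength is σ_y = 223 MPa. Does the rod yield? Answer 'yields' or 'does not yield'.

ΔT = 254.6 K. Constrained thermal stress σ = E·α·ΔT = 131.0×10³ MPa × 11.0×10⁻⁶ × 254.6 = 367 MPa (compressive).
Compare to σ_y = 223 MPa: σ ≥ σ_y, so it yields.

yields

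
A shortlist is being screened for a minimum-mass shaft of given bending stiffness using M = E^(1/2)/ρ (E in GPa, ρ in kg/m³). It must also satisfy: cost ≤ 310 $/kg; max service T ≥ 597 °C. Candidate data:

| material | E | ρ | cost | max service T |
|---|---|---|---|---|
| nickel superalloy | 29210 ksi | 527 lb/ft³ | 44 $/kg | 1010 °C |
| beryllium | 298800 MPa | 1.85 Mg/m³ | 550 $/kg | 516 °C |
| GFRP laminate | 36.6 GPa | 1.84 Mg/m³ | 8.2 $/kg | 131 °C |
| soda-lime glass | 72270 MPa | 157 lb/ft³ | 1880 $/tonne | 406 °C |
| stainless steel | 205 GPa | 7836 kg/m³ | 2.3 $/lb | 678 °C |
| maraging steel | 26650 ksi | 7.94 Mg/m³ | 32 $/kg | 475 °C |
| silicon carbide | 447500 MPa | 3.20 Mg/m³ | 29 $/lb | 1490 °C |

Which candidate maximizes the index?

silicon carbide

Screen on constraints: cost ≤ 310 $/kg; max service T ≥ 597 °C. Survivors: nickel superalloy, stainless steel, silicon carbide.
After converting to SI:
  nickel superalloy: E = 201.4 GPa, ρ = 8442 kg/m³
  stainless steel: E = 205.0 GPa, ρ = 7836 kg/m³
  silicon carbide: E = 447.5 GPa, ρ = 3200 kg/m³
  silicon carbide: M = 6.61×10⁻³
  stainless steel: M = 1.83×10⁻³
  nickel superalloy: M = 1.68×10⁻³
The maximum is for silicon carbide.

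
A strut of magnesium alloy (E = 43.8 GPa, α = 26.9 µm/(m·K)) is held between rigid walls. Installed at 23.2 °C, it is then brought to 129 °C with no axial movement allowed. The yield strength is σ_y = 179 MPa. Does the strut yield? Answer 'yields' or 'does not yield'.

ΔT = 105.8 K. Constrained thermal stress σ = E·α·ΔT = 43.80×10³ MPa × 26.9×10⁻⁶ × 105.8 = 125 MPa (compressive).
Compare to σ_y = 179 MPa: σ < σ_y, so it does not yield.

does not yield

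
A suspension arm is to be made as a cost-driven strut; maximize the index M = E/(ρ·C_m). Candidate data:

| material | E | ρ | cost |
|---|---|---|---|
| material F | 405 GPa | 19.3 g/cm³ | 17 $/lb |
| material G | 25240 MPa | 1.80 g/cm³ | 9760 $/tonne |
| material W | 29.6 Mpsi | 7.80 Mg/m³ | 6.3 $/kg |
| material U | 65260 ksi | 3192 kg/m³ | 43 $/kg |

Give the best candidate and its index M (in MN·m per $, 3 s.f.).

In SI units:
  material F: E = 405.0 GPa, ρ = 19300 kg/m³, cost = 37.48 $/kg
  material G: E = 25.24 GPa, ρ = 1800 kg/m³, cost = 9.760 $/kg
  material W: E = 204.1 GPa, ρ = 7800 kg/m³, cost = 6.300 $/kg
  material U: E = 450.0 GPa, ρ = 3192 kg/m³, cost = 43.00 $/kg
  material W: M = 4.15 MN·m per $
  material U: M = 3.28 MN·m per $
  material G: M = 1.44 MN·m per $
  material F: M = 0.560 MN·m per $
Highest index: material W.

material W, M = 4.15 MN·m per $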